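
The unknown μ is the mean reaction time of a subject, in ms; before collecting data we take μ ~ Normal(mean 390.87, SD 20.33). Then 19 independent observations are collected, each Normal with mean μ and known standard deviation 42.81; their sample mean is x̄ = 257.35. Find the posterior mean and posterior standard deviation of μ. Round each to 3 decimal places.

Posterior mean ≈ 282.615; posterior SD ≈ 8.843

With known σ, the Normal prior is conjugate. Weight on the data is w = (n/σ²)/(n/σ² + 1/τ₀²) = 0.0103672/(0.0103672+0.00241950) = 0.81078.
Posterior mean = w·x̄ + (1−w)·μ₀ = 0.81078·257.35 + 0.18922·390.87 = 282.615. Posterior variance = 1/(0.0103672+0.00241950) = 78.2060, so SD = 8.843.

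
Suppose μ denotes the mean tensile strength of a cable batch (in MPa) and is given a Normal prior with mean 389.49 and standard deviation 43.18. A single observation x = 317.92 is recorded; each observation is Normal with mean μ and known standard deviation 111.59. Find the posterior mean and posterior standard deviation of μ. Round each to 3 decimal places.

Posterior mean ≈ 380.169; posterior SD ≈ 40.270

Prior precision 1/τ₀² = 1/43.18² = 0.00053633; data precision n/σ² = 1/111.59² = 0.00008031.
Posterior precision = 0.00053633 + 0.00008031 = 0.00061664, giving posterior SD = 1/√0.00061664 = 40.270.
Posterior mean = (0.00053633·389.49 + 0.00008031·317.92) / 0.00061664 = 380.169.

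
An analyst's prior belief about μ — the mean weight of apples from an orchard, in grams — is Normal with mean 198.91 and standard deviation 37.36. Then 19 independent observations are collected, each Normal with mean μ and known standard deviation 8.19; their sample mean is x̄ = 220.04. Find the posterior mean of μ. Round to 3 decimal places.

With known σ, the Normal prior is conjugate. Weight on the data is w = (n/σ²)/(n/σ² + 1/τ₀²) = 0.283260/(0.283260+0.00071645) = 0.99748.
Posterior mean = w·x̄ + (1−w)·μ₀ = 0.99748·220.04 + 0.0025229·198.91 = 219.987.

Posterior mean ≈ 219.987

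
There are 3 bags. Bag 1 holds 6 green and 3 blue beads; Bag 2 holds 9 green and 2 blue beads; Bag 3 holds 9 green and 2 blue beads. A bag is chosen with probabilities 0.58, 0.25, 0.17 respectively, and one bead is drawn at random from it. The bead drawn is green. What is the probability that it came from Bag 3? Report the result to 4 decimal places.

Posterior probability ≈ 0.1905

P(green|Bag 1) = 0.6667; P(green|Bag 2) = 0.8182; P(green|Bag 3) = 0.8182.
Prior × likelihood for each source: 0.58·0.6667=0.3867, 0.25·0.8182=0.2045, 0.17·0.8182=0.1391. Summing gives P(green) = 0.73030.
P(Bag 3 | green) = 0.1391 / 0.73030 = 0.1905.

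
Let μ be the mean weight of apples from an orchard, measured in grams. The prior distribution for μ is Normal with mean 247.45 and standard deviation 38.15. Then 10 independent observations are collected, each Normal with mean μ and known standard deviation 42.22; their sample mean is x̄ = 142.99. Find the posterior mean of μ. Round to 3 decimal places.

Posterior mean ≈ 154.388

With known σ, the Normal prior is conjugate. Weight on the data is w = (n/σ²)/(n/σ² + 1/τ₀²) = 0.00561001/(0.00561001+0.00068709) = 0.89089.
Posterior mean = w·x̄ + (1−w)·μ₀ = 0.89089·142.99 + 0.10911·247.45 = 154.388.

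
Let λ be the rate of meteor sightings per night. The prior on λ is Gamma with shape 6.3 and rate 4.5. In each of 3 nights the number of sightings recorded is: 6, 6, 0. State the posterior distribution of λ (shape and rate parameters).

Posterior: Gamma(shape=18.3, rate=7.5)

The Poisson likelihood adds the total count to the shape and the number of exposure periods to the rate. Here ∑xᵢ = 12 and n = 3, so shape 6.3→18.3 and rate 4.5→7.5.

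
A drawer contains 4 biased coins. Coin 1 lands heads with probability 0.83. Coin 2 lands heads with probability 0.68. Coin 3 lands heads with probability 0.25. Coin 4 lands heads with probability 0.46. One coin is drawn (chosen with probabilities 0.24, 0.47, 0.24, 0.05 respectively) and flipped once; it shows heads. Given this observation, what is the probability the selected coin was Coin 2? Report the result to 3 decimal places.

Tabulate prior·likelihood by source: [1] prior 0.24, lik 0.83, product 0.1992; [2] prior 0.47, lik 0.68, product 0.3196; [3] prior 0.24, lik 0.25, product 0.06000; [4] prior 0.05, lik 0.46, product 0.02300.
Normalizing constant = 0.60180; the posterior for Coin 2 is its product over the sum, 0.3196/0.60180 = 0.531.

Posterior probability ≈ 0.531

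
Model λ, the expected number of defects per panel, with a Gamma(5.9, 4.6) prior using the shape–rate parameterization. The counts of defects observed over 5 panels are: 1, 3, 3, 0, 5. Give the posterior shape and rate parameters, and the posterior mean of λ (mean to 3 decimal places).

The Poisson likelihood adds the total count to the shape and the number of exposure periods to the rate. Here ∑xᵢ = 12 and n = 5, so shape 5.9→17.9 and rate 4.6→9.6.
Posterior mean = shape/rate = 17.9/9.6 = 1.865.

Posterior: Gamma(shape=17.9, rate=9.6); mean ≈ 1.865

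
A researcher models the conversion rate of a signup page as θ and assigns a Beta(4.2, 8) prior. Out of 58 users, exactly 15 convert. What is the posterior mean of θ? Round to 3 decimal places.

The binomial likelihood is conjugate to the Beta prior: with 15 successes and 43 failures, the posterior is Beta(4.2+15, 8+43) = Beta(19.2, 51).
Posterior mean = α/(α+β) = 19.2/70.2 = 0.274.

Posterior mean ≈ 0.274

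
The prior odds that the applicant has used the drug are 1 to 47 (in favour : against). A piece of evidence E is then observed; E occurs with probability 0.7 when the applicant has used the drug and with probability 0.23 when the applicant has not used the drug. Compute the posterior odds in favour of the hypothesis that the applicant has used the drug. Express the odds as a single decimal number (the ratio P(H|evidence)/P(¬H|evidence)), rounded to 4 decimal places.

Prior odds = 1/47 = 0.021277.
Likelihood ratio for E = 0.7/0.23 = 3.0435.
Posterior odds = prior odds × LR = 0.064755.

Posterior odds ≈ 0.0648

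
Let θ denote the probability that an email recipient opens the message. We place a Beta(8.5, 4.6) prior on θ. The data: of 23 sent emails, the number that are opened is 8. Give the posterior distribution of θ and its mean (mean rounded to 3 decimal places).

Observing 8 successes and 15 failures updates Beta(8.5, 4.6) by adding the success and failure counts to the two shape parameters: α = 8.5+8 = 16.5, β = 4.6+15 = 19.6.
E[θ | data] = 16.5/(16.5+19.6) = 0.457.

Posterior: Beta(16.5, 19.6); mean ≈ 0.457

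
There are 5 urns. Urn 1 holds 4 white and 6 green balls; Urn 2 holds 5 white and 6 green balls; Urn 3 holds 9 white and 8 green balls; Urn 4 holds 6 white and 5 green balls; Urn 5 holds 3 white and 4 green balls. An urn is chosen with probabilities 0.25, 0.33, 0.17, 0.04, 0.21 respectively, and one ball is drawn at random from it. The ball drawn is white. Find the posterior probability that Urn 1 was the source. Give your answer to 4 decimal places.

Posterior probability ≈ 0.2213

Tabulate prior·likelihood by source: [1] prior 0.25, lik 0.4, product 0.1000; [2] prior 0.33, lik 0.4545, product 0.1500; [3] prior 0.17, lik 0.5294, product 0.09000; [4] prior 0.04, lik 0.5455, product 0.02182; [5] prior 0.21, lik 0.4286, product 0.09000.
Normalizing constant = 0.45182; the posterior for Urn 1 is its product over the sum, 0.1000/0.45182 = 0.2213.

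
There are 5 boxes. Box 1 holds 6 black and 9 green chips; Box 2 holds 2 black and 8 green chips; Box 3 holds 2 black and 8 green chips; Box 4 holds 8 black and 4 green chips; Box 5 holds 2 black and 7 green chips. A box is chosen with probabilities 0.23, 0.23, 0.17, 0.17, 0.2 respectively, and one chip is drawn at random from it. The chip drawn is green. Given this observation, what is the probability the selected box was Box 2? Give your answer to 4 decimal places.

Tabulate prior·likelihood by source: [1] prior 0.23, lik 0.6, product 0.1380; [2] prior 0.23, lik 0.8, product 0.1840; [3] prior 0.17, lik 0.8, product 0.1360; [4] prior 0.17, lik 0.3333, product 0.05667; [5] prior 0.2, lik 0.7778, product 0.1556.
Normalizing constant = 0.67022; the posterior for Box 2 is its product over the sum, 0.1840/0.67022 = 0.2745.

Posterior probability ≈ 0.2745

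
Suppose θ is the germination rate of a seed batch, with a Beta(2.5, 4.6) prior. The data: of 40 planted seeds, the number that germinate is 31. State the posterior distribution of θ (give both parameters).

Posterior: Beta(33.5, 13.6)

Observing 31 successes and 9 failures updates Beta(2.5, 4.6) by adding the success and failure counts to the two shape parameters: α = 2.5+31 = 33.5, β = 4.6+9 = 13.6.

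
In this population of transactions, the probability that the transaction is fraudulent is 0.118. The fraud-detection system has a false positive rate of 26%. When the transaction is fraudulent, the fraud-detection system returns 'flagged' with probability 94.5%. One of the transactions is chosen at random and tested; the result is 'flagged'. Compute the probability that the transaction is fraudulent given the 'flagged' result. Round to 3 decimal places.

P(H | E) ≈ 0.327

Write H for 'the transaction is fraudulent'. Prior odds H:¬H = 0.118/0.882 = 0.13379. For the 'flagged' outcome, the likelihood ratio is 0.945/0.26 = 3.6346.
Posterior odds = 0.13379 × 3.6346 = 0.48626, so P(H|E) = 0.48626/(1+0.48626) = 0.327.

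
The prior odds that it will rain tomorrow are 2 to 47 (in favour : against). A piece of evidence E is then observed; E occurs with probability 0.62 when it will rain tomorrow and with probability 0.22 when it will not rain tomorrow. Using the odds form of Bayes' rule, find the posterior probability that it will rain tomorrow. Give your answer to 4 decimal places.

Posterior probability ≈ 0.1071

Prior odds = 2/47 = 0.042553.
Likelihood ratio for E = 0.62/0.22 = 2.8182.
Posterior odds = prior odds × LR = 0.11992.
Posterior probability = odds/(1+odds) = 0.11992/1.1199 = 0.1071.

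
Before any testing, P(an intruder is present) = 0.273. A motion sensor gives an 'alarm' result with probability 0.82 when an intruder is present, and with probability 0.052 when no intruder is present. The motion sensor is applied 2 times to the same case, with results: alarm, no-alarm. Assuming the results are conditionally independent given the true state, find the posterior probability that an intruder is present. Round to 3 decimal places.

Posterior P(H) ≈ 0.529

With H the event that an intruder is present, the joint likelihood of the observed sequence is P(data|H) = 0.82·0.18 = 0.14760 and P(data|¬H) = 0.052·0.948 = 0.049296.
Bayes: P(H|data) = 0.273·0.14760 / (0.273·0.14760 + 0.727·0.049296) = 0.040295/0.076133 = 0.5293.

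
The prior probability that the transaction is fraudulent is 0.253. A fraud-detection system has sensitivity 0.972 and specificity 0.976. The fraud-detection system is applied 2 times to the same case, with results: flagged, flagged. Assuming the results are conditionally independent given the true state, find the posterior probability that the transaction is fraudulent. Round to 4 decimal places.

Posterior P(H) ≈ 0.9982

With H the event that the transaction is fraudulent, the joint likelihood of the observed sequence is P(data|H) = 0.972·0.972 = 0.94478 and P(data|¬H) = 0.024·0.024 = 0.00057600.
Bayes: P(H|data) = 0.253·0.94478 / (0.253·0.94478 + 0.747·0.00057600) = 0.23903/0.23946 = 0.9982.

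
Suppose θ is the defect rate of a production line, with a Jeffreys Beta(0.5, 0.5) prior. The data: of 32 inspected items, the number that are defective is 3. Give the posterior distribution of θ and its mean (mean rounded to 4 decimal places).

Observing 3 successes and 29 failures updates Beta(0.5, 0.5) by adding the success and failure counts to the two shape parameters: α = 0.5+3 = 3.5, β = 0.5+29 = 29.5.
Posterior mean = α/(α+β) = 3.5/33 = 0.1061.

Posterior: Beta(3.5, 29.5); mean ≈ 0.1061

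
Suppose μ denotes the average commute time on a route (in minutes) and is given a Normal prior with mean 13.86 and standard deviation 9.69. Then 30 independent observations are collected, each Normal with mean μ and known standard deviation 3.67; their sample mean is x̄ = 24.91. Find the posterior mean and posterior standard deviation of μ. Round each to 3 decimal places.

Posterior mean ≈ 24.857; posterior SD ≈ 0.668

With known σ, the Normal prior is conjugate. Weight on the data is w = (n/σ²)/(n/σ² + 1/τ₀²) = 2.22735/(2.22735+0.0106501) = 0.99524.
Posterior mean = w·x̄ + (1−w)·μ₀ = 0.99524·24.91 + 0.0047587·13.86 = 24.857. Posterior variance = 1/(2.22735+0.0106501) = 0.446827, so SD = 0.668.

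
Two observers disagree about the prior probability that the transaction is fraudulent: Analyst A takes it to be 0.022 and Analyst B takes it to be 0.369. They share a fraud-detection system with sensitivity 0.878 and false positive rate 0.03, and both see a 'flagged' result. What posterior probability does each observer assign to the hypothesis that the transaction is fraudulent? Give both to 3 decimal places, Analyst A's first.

P('+'|H) = 0.878, P('+'|¬H) = 0.03.
Analyst A: numerator 0.878·0.022 = 0.019316; evidence = 0.019316+0.03·0.978 = 0.048656; posterior = 0.397.
Analyst B: numerator 0.878·0.369 = 0.32398; evidence = 0.32398+0.03·0.631 = 0.34291; posterior = 0.945.

Analyst A: 0.397; Analyst B: 0.945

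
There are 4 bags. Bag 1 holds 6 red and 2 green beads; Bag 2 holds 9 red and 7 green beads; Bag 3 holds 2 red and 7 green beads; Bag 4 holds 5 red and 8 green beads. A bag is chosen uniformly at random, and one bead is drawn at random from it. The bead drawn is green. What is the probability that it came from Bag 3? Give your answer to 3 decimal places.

Posterior probability ≈ 0.374

P(green|Bag 1) = 0.25; P(green|Bag 2) = 0.4375; P(green|Bag 3) = 0.7778; P(green|Bag 4) = 0.6154.
Prior × likelihood for each source: 0.25·0.25=0.06250, 0.25·0.4375=0.1094, 0.25·0.7778=0.1944, 0.25·0.6154=0.1538. Summing gives P(green) = 0.52017.
P(Bag 3 | green) = 0.1944 / 0.52017 = 0.374.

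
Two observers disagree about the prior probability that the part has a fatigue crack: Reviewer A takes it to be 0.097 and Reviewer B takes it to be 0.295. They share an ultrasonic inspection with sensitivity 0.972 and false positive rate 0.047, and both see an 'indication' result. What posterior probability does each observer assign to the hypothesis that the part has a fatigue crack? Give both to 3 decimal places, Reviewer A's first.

Reviewer A: 0.690; Reviewer B: 0.896

P('+'|H) = 0.972, P('+'|¬H) = 0.047.
Reviewer A: numerator 0.972·0.097 = 0.094284; evidence = 0.094284+0.047·0.903 = 0.13673; posterior = 0.690.
Reviewer B: numerator 0.972·0.295 = 0.28674; evidence = 0.28674+0.047·0.705 = 0.31988; posterior = 0.896.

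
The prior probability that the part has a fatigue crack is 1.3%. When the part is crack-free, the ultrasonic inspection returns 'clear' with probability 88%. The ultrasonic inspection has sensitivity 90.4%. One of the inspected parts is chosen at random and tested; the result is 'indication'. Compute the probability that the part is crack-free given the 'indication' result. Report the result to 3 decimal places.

Let H be the event that the part has a fatigue crack. P(H) = 0.013, so P(¬H) = 0.987. With E the 'indication' result, P(E|H) = 0.904 and P(E|¬H) = 0.12.
P(E) = 0.904·0.013 + 0.12·0.987 = 0.011752 + 0.11844 = 0.13019.
By Bayes' theorem, P(H|E) = 0.011752 / 0.13019 = 0.090. Hence P(¬H|E) = 1 − 0.090 = 0.910.

P(¬H | E) ≈ 0.910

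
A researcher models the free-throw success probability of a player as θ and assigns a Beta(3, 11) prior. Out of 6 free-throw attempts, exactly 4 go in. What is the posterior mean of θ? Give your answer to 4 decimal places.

Posterior mean ≈ 0.3500

Observing 4 successes and 2 failures updates Beta(3, 11) by adding the success and failure counts to the two shape parameters: α = 3+4 = 7, β = 11+2 = 13.
Posterior mean = α/(α+β) = 7/20 = 0.3500.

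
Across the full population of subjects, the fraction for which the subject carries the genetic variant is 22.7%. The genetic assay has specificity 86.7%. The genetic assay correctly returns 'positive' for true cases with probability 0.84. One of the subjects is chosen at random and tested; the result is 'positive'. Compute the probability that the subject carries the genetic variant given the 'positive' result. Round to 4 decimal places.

Let H be the event that the subject carries the genetic variant. P(H) = 0.227, so P(¬H) = 0.773. With E the 'positive' result, P(E|H) = 0.84 and P(E|¬H) = 0.133.
P(E) = 0.84·0.227 + 0.133·0.773 = 0.19068 + 0.10281 = 0.29349.
By Bayes' theorem, P(H|E) = 0.19068 / 0.29349 = 0.6497.

P(H | E) ≈ 0.6497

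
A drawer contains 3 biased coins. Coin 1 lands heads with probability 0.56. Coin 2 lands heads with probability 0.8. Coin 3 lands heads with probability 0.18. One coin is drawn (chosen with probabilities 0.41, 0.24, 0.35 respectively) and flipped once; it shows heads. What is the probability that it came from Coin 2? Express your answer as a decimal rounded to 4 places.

Posterior probability ≈ 0.3962

Tabulate prior·likelihood by source: [1] prior 0.41, lik 0.56, product 0.2296; [2] prior 0.24, lik 0.8, product 0.1920; [3] prior 0.35, lik 0.18, product 0.06300.
Normalizing constant = 0.48460; the posterior for Coin 2 is its product over the sum, 0.1920/0.48460 = 0.3962.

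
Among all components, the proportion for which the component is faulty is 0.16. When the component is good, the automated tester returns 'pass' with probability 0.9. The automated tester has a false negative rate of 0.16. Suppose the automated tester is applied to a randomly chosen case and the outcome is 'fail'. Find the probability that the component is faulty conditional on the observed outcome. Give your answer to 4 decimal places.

Write H for 'the component is faulty'. Prior odds H:¬H = 0.16/0.84 = 0.19048. For the 'fail' outcome, the likelihood ratio is 0.84/0.1 = 8.4000.
Posterior odds = 0.19048 × 8.4000 = 1.6000, so P(H|E) = 1.6000/(1+1.6000) = 0.6154.

P(H | E) ≈ 0.6154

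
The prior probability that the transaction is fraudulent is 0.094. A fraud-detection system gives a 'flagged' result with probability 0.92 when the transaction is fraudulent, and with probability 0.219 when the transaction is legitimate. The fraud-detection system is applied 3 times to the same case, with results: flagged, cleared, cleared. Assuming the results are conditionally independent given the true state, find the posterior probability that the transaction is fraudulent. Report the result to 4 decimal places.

With H the event that the transaction is fraudulent, the joint likelihood of the observed sequence is P(data|H) = 0.92·0.08·0.08 = 0.0058880 and P(data|¬H) = 0.219·0.781·0.781 = 0.13358.
Bayes: P(H|data) = 0.094·0.0058880 / (0.094·0.0058880 + 0.906·0.13358) = 0.00055347/0.12158 = 0.0046.

Posterior P(H) ≈ 0.0046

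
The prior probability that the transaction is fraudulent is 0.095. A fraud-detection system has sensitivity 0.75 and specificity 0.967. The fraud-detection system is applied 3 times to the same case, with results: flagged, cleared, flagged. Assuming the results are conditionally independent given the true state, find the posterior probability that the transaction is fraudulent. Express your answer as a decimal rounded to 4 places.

Let H be the event that the transaction is fraudulent; start with P(H) = 0.095. P('flagged'|H) = 0.75, P('flagged'|¬H) = 0.033.
Update on result 1 ('flagged'): P(H) ← 0.75·0.0950 / (0.75·0.0950 + 0.033·0.9050) = 0.071250/0.10112 = 0.7046.
Update on result 2 ('cleared'): P(H) ← 0.25·0.7046 / (0.25·0.7046 + 0.967·0.2954) = 0.17616/0.46177 = 0.3815.
Update on result 3 ('flagged'): P(H) ← 0.75·0.3815 / (0.75·0.3815 + 0.033·0.6185) = 0.28612/0.30653 = 0.9334.

Posterior P(H) ≈ 0.9334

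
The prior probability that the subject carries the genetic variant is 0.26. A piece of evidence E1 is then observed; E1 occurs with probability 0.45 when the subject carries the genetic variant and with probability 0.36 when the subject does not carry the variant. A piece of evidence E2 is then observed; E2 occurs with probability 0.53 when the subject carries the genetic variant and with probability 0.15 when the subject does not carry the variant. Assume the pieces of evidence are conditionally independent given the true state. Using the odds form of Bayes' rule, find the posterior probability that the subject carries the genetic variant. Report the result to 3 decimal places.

Posterior probability ≈ 0.608

Prior odds = 0.26/(1−0.26) = 0.35135. In log-odds, ln(0.35135) = -1.0460.
Add log likelihood ratios: ln(1.2500) + ln(3.5333) = 1.4854.
Posterior log-odds = 0.43942, so posterior odds = exp(0.43942) = 1.5518. Converting, P(H|E) = 1.5518/2.5518 = 0.608.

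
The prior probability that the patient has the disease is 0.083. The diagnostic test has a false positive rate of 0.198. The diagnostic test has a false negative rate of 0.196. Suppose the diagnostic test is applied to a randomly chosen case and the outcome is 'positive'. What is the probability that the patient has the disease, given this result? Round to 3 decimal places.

P(H | E) ≈ 0.269

Let H be the event that the patient has the disease. P(H) = 0.083, so P(¬H) = 0.917. With E the 'positive' result, P(E|H) = 0.804 and P(E|¬H) = 0.198.
P(E) = 0.804·0.083 + 0.198·0.917 = 0.066732 + 0.18157 = 0.24830.
By Bayes' theorem, P(H|E) = 0.066732 / 0.24830 = 0.269.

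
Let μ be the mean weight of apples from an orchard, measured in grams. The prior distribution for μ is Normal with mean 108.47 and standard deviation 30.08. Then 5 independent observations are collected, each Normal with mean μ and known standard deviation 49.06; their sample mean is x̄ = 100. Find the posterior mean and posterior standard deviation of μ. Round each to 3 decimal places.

With known σ, the Normal prior is conjugate. Weight on the data is w = (n/σ²)/(n/σ² + 1/τ₀²) = 0.00207738/(0.00207738+0.00110521) = 0.65273.
Posterior mean = w·x̄ + (1−w)·μ₀ = 0.65273·100 + 0.34727·108.47 = 102.941. Posterior variance = 1/(0.00207738+0.00110521) = 314.210, so SD = 17.726.

Posterior mean ≈ 102.941; posterior SD ≈ 17.726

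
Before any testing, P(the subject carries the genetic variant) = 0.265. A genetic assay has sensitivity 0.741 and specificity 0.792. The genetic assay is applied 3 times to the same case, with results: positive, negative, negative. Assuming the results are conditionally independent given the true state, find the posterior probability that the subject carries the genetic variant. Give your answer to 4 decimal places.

Let H be the event that the subject carries the genetic variant; start with P(H) = 0.265. P('positive'|H) = 0.741, P('positive'|¬H) = 0.208.
Update on result 1 ('positive'): P(H) ← 0.741·0.2650 / (0.741·0.2650 + 0.208·0.7350) = 0.19637/0.34925 = 0.5623.
Update on result 2 ('negative'): P(H) ← 0.259·0.5623 / (0.259·0.5623 + 0.792·0.4377) = 0.14562/0.49232 = 0.2958.
Update on result 3 ('negative'): P(H) ← 0.259·0.2958 / (0.259·0.2958 + 0.792·0.7042) = 0.076610/0.63434 = 0.1208.

Posterior P(H) ≈ 0.1208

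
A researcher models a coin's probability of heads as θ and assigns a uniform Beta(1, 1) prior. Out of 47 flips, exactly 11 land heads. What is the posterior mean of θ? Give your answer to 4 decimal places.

Posterior mean ≈ 0.2449

The binomial likelihood is conjugate to the Beta prior: with 11 successes and 36 failures, the posterior is Beta(1+11, 1+36) = Beta(12, 37).
E[θ | data] = 12/(12+37) = 0.2449.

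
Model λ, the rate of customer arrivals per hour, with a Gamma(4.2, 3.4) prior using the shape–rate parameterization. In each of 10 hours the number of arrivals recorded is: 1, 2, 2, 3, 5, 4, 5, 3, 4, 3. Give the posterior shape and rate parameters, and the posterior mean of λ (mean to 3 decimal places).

Posterior: Gamma(shape=36.2, rate=13.4); mean ≈ 2.701

Total count ∑xᵢ = 32 over n = 10 hours.
Gamma is conjugate to the Poisson likelihood: posterior is Gamma(shape = 4.2+32 = 36.2, rate = 3.4+10 = 13.4).
Posterior mean = shape/rate = 36.2/13.4 = 2.701.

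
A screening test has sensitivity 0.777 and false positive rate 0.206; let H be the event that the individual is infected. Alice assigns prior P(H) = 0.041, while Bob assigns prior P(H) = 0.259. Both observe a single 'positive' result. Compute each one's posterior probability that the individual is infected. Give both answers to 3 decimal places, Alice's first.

Alice: 0.139; Bob: 0.569

P('+'|H) = 0.777, P('+'|¬H) = 0.206.
Alice: numerator 0.777·0.041 = 0.031857; evidence = 0.031857+0.206·0.959 = 0.22941; posterior = 0.139.
Bob: numerator 0.777·0.259 = 0.20124; evidence = 0.20124+0.206·0.741 = 0.35389; posterior = 0.569.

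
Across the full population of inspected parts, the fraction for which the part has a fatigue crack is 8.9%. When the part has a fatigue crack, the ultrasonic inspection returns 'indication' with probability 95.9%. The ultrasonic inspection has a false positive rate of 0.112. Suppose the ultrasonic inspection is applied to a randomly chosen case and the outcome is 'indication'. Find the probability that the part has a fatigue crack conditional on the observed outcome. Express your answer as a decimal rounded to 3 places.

Let H be the event that the part has a fatigue crack. P(H) = 0.089, so P(¬H) = 0.911. With E the 'indication' result, P(E|H) = 0.959 and P(E|¬H) = 0.112.
P(E) = 0.959·0.089 + 0.112·0.911 = 0.085351 + 0.10203 = 0.18738.
By Bayes' theorem, P(H|E) = 0.085351 / 0.18738 = 0.455.

P(H | E) ≈ 0.455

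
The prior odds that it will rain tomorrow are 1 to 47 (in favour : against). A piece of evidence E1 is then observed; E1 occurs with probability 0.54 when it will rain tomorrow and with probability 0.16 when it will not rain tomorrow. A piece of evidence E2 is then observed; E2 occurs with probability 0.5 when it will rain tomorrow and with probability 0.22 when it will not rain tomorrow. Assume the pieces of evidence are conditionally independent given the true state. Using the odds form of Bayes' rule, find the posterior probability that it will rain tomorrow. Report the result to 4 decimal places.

Posterior probability ≈ 0.1403

Prior odds = 1/47 = 0.021277. In log-odds, ln(0.021277) = -3.8501.
Add log likelihood ratios: ln(3.3750) + ln(2.2727) = 2.0374.
Posterior log-odds = -1.8128, so posterior odds = exp(-1.8128) = 0.16320. Converting, P(H|E) = 0.16320/1.1632 = 0.1403.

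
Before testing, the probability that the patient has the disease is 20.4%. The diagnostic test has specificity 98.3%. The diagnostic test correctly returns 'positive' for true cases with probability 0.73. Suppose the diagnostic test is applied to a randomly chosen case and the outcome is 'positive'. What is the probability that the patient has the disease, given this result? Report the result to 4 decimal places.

Let H be the event that the patient has the disease. P(H) = 0.204, so P(¬H) = 0.796. With E the 'positive' result, P(E|H) = 0.73 and P(E|¬H) = 0.017.
P(E) = 0.73·0.204 + 0.017·0.796 = 0.14892 + 0.013532 = 0.16245.
By Bayes' theorem, P(H|E) = 0.14892 / 0.16245 = 0.9167.

P(H | E) ≈ 0.9167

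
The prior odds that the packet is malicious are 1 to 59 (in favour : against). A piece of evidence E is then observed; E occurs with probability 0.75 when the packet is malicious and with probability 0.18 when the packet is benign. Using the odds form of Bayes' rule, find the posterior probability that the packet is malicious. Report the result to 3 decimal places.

Prior odds = 1/59 = 0.016949. In log-odds, ln(0.016949) = -4.0775.
Add log likelihood ratio: ln(4.1667) = 1.4271.
Posterior log-odds = -2.6504, so posterior odds = exp(-2.6504) = 0.070621. Converting, P(H|E) = 0.070621/1.0706 = 0.066.

Posterior probability ≈ 0.066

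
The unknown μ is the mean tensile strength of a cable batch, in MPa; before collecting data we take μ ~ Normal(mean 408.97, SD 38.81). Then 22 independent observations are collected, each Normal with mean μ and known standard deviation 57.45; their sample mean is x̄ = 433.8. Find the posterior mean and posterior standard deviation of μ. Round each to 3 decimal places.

With known σ, the Normal prior is conjugate. Weight on the data is w = (n/σ²)/(n/σ² + 1/τ₀²) = 0.00666565/(0.00666565+0.00066392) = 0.90942.
Posterior mean = w·x̄ + (1−w)·μ₀ = 0.90942·433.8 + 0.090580·408.97 = 431.551. Posterior variance = 1/(0.00666565+0.00066392) = 136.434, so SD = 11.680.

Posterior mean ≈ 431.551; posterior SD ≈ 11.680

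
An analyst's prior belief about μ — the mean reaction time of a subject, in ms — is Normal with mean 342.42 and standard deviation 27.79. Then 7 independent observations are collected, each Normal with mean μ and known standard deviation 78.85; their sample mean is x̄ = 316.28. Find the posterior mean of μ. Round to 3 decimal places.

Posterior mean ≈ 330.262

With known σ, the Normal prior is conjugate. Weight on the data is w = (n/σ²)/(n/σ² + 1/τ₀²) = 0.00112589/(0.00112589+0.00129486) = 0.46510.
Posterior mean = w·x̄ + (1−w)·μ₀ = 0.46510·316.28 + 0.53490·342.42 = 330.262.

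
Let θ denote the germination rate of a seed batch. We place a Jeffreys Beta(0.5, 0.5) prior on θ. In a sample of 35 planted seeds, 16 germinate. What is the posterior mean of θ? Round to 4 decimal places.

The binomial likelihood is conjugate to the Beta prior: with 16 successes and 19 failures, the posterior is Beta(0.5+16, 0.5+19) = Beta(16.5, 19.5).
Posterior mean = α/(α+β) = 16.5/36 = 0.4583.

Posterior mean ≈ 0.4583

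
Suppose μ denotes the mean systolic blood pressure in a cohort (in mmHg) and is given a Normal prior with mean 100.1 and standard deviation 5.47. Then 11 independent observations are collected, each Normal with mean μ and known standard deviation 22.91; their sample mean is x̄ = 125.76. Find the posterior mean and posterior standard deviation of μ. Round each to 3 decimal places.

Prior precision 1/τ₀² = 1/5.47² = 0.0334215; data precision n/σ² = 11/22.91² = 0.0209576.
Posterior precision = 0.0334215 + 0.0209576 = 0.0543791, giving posterior SD = 1/√0.0543791 = 4.288.
Posterior mean = (0.0334215·100.1 + 0.0209576·125.76) / 0.0543791 = 109.989.

Posterior mean ≈ 109.989; posterior SD ≈ 4.288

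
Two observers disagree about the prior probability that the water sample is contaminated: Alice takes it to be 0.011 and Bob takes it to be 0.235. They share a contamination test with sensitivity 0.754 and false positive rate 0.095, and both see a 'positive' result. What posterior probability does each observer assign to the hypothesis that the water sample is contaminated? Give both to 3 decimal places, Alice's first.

The likelihood ratio for a 'positive' result is 0.754/0.095 = 7.9368.
Alice: prior odds 0.011/0.989 = 0.011122; posterior odds 0.088276; posterior probability 0.081.
Bob: prior odds 0.235/0.765 = 0.30719; posterior odds 2.4381; posterior probability 0.709.

Alice: 0.081; Bob: 0.709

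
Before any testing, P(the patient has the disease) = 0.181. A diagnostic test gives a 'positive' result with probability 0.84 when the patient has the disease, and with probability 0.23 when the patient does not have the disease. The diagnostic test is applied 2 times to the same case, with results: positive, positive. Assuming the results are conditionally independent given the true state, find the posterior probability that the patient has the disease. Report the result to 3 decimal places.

Let H be the event that the patient has the disease; start with P(H) = 0.181. P('positive'|H) = 0.84, P('positive'|¬H) = 0.23.
Update on result 1 ('positive'): P(H) ← 0.84·0.1810 / (0.84·0.1810 + 0.23·0.8190) = 0.15204/0.34041 = 0.4466.
Update on result 2 ('positive'): P(H) ← 0.84·0.4466 / (0.84·0.4466 + 0.23·0.5534) = 0.37518/0.50245 = 0.7467.

Posterior P(H) ≈ 0.747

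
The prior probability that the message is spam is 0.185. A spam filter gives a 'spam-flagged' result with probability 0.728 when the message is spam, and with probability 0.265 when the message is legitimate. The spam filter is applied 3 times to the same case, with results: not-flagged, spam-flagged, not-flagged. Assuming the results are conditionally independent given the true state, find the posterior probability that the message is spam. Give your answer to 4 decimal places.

With H the event that the message is spam, the joint likelihood of the observed sequence is P(data|H) = 0.272·0.728·0.272 = 0.053860 and P(data|¬H) = 0.735·0.265·0.735 = 0.14316.
Bayes: P(H|data) = 0.185·0.053860 / (0.185·0.053860 + 0.815·0.14316) = 0.0099642/0.12664 = 0.0787.

Posterior P(H) ≈ 0.0787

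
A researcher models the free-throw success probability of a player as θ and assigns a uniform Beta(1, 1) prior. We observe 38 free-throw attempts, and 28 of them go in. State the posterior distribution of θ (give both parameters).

Posterior: Beta(29, 11)

The binomial likelihood is conjugate to the Beta prior: with 28 successes and 10 failures, the posterior is Beta(1+28, 1+10) = Beta(29, 11).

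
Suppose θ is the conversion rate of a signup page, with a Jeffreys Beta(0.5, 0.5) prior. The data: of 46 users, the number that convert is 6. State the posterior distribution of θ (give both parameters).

Observing 6 successes and 40 failures updates Beta(0.5, 0.5) by adding the success and failure counts to the two shape parameters: α = 0.5+6 = 6.5, β = 0.5+40 = 40.5.

Posterior: Beta(6.5, 40.5)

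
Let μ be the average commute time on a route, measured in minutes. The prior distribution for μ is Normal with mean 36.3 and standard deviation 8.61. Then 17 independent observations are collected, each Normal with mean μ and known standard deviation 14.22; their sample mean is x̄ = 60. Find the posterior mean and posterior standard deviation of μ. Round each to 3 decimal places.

With known σ, the Normal prior is conjugate. Weight on the data is w = (n/σ²)/(n/σ² + 1/τ₀²) = 0.0840717/(0.0840717+0.0134894) = 0.86173.
Posterior mean = w·x̄ + (1−w)·μ₀ = 0.86173·60 + 0.13827·36.3 = 56.723. Posterior variance = 1/(0.0840717+0.0134894) = 10.2500, so SD = 3.202.

Posterior mean ≈ 56.723; posterior SD ≈ 3.202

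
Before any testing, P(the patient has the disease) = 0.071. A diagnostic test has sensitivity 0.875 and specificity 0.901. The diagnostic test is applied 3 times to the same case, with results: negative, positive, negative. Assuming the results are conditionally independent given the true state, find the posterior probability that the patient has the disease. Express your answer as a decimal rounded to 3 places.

With H the event that the patient has the disease, the joint likelihood of the observed sequence is P(data|H) = 0.125·0.875·0.125 = 0.013672 and P(data|¬H) = 0.901·0.099·0.901 = 0.080368.
Bayes: P(H|data) = 0.071·0.013672 / (0.071·0.013672 + 0.929·0.080368) = 0.00097070/0.075633 = 0.0128.

Posterior P(H) ≈ 0.013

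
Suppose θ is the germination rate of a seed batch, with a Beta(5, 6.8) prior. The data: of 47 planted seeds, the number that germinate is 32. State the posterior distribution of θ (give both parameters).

The binomial likelihood is conjugate to the Beta prior: with 32 successes and 15 failures, the posterior is Beta(5+32, 6.8+15) = Beta(37, 21.8).

Posterior: Beta(37, 21.8)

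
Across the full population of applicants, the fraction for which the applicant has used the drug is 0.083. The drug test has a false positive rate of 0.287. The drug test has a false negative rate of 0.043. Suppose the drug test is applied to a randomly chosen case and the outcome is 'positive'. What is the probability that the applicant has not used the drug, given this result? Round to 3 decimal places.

P(¬H | E) ≈ 0.768

Let H be the event that the applicant has used the drug. P(H) = 0.083, so P(¬H) = 0.917. With E the 'positive' result, P(E|H) = 0.957 and P(E|¬H) = 0.287.
P(E) = 0.957·0.083 + 0.287·0.917 = 0.079431 + 0.26318 = 0.34261.
By Bayes' theorem, P(H|E) = 0.079431 / 0.34261 = 0.232. Hence P(¬H|E) = 1 − 0.232 = 0.768.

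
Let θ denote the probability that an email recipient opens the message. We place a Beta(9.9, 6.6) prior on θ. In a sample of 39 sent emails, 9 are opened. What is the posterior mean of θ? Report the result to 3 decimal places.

Posterior mean ≈ 0.341

The binomial likelihood is conjugate to the Beta prior: with 9 successes and 30 failures, the posterior is Beta(9.9+9, 6.6+30) = Beta(18.9, 36.6).
Posterior mean = α/(α+β) = 18.9/55.5 = 0.341.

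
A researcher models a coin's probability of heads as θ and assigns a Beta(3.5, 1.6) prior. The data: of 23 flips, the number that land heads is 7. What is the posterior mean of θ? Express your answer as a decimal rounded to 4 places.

The binomial likelihood is conjugate to the Beta prior: with 7 successes and 16 failures, the posterior is Beta(3.5+7, 1.6+16) = Beta(10.5, 17.6).
E[θ | data] = 10.5/(10.5+17.6) = 0.3737.

Posterior mean ≈ 0.3737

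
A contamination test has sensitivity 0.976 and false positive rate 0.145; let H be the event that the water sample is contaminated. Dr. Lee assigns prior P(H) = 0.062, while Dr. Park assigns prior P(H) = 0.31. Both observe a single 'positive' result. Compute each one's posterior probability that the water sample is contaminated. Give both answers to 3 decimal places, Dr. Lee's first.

P('+'|H) = 0.976, P('+'|¬H) = 0.145.
Dr. Lee: numerator 0.976·0.062 = 0.060512; evidence = 0.060512+0.145·0.938 = 0.19652; posterior = 0.308.
Dr. Park: numerator 0.976·0.31 = 0.30256; evidence = 0.30256+0.145·0.69 = 0.40261; posterior = 0.751.

Dr. Lee: 0.308; Dr. Park: 0.751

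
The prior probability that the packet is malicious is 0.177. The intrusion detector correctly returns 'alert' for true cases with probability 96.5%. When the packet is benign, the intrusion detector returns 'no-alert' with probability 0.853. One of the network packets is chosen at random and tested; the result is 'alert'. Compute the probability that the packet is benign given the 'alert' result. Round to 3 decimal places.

P(¬H | E) ≈ 0.415

Let H be the event that the packet is malicious. P(H) = 0.177, so P(¬H) = 0.823. With E the 'alert' result, P(E|H) = 0.965 and P(E|¬H) = 0.147.
P(E) = 0.965·0.177 + 0.147·0.823 = 0.17080 + 0.12098 = 0.29179.
By Bayes' theorem, P(H|E) = 0.17080 / 0.29179 = 0.585. Hence P(¬H|E) = 1 − 0.585 = 0.415.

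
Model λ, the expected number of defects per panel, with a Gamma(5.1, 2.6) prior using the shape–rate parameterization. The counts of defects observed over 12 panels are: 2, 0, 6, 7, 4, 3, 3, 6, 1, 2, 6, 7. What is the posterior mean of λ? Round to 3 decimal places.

Total count ∑xᵢ = 47 over n = 12 panels.
Gamma is conjugate to the Poisson likelihood: posterior is Gamma(shape = 5.1+47 = 52.1, rate = 2.6+12 = 14.6).
E[λ | data] = 52.1/14.6 = 3.568.

Posterior mean ≈ 3.568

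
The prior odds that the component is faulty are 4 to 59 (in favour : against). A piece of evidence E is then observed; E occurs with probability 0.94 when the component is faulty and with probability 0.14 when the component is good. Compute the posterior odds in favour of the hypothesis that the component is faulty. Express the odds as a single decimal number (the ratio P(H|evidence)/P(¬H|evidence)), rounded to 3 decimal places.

Prior odds = 4/59 = 0.067797. In log-odds, ln(0.067797) = -2.6912.
Add log likelihood ratio: ln(6.7143) = 1.9042.
Posterior log-odds = -0.78701, so posterior odds = exp(-0.78701) = 0.45521.

Posterior odds ≈ 0.455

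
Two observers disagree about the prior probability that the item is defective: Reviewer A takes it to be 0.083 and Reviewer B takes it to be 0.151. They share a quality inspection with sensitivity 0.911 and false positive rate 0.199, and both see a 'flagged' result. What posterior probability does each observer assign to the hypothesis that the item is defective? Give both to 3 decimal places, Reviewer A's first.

Reviewer A: 0.293; Reviewer B: 0.449

P('+'|H) = 0.911, P('+'|¬H) = 0.199.
Reviewer A: numerator 0.911·0.083 = 0.075613; evidence = 0.075613+0.199·0.917 = 0.25810; posterior = 0.293.
Reviewer B: numerator 0.911·0.151 = 0.13756; evidence = 0.13756+0.199·0.849 = 0.30651; posterior = 0.449.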